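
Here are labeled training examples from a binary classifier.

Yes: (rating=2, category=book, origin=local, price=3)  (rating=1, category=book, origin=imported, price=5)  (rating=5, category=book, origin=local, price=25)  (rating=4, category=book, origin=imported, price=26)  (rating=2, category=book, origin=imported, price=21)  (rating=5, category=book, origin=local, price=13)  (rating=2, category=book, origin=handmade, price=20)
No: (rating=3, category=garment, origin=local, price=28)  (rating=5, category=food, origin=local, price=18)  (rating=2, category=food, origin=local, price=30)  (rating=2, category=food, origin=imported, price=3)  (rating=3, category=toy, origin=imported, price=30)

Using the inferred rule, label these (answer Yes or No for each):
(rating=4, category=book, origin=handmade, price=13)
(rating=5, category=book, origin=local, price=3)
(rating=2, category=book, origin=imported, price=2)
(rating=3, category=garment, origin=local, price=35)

One predicate separates the groups cleanly: category is book.
(rating=4, category=book, origin=handmade, price=13): Yes (category is book). (rating=5, category=book, origin=local, price=3): Yes (category is book). (rating=2, category=book, origin=imported, price=2): Yes (category is book). (rating=3, category=garment, origin=local, price=35): No (category is garment).

Yes, Yes, Yes, No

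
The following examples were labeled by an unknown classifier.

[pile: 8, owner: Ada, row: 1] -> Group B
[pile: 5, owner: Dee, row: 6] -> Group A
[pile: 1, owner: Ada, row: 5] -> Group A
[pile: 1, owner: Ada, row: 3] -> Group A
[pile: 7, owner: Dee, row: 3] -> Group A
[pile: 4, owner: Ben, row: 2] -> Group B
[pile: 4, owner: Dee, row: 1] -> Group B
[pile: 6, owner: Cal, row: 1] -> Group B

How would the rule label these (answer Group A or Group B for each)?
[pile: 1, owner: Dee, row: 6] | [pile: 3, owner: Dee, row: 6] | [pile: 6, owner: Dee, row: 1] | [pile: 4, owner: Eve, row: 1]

Group A, Group A, Group B, Group B

The common property of the 'Group A' items is: row ≥ 3. No 'Group B' item has it.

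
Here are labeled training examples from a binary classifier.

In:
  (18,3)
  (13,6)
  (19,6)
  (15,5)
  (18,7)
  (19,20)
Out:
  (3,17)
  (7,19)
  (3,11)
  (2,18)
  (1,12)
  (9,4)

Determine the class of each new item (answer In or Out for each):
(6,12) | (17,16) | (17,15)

Out, In, In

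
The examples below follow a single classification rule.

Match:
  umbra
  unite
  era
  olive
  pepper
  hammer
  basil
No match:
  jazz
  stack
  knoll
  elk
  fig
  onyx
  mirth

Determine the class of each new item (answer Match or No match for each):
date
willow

The distinguishing property — has ≥ 2 vowels — holds for all the 'Match' cases and none of the 'No match' cases.
date → 2 vowels → Match.
willow → 2 vowels → Match.

Match, Match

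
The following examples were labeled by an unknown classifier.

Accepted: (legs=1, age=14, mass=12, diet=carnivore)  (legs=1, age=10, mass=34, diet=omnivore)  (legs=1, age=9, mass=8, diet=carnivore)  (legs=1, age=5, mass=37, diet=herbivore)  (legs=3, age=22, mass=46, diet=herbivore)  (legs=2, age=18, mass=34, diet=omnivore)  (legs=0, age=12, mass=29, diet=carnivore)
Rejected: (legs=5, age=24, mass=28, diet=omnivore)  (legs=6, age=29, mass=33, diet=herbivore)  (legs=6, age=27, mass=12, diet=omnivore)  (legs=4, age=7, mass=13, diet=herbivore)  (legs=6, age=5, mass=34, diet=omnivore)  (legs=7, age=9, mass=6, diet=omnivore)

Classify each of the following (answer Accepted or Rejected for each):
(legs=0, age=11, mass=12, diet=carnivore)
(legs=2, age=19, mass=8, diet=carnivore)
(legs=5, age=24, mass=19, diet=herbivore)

Every 'Accepted' example satisfies: legs ≤ 3. None of the 'Rejected' examples do.
(legs=0, age=11, mass=12, diet=carnivore) → legs = 0 → Accepted.
(legs=2, age=19, mass=8, diet=carnivore) → legs = 2 → Accepted.
(legs=5, age=24, mass=19, diet=herbivore) → legs = 5 → Rejected.

Accepted, Accepted, Rejected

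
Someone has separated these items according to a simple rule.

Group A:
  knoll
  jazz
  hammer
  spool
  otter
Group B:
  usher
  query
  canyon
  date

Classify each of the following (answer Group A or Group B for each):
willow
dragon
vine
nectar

Group A, Group B, Group B, Group B

The rule appears to be: has a double letter.
willow — 'll' doubled, hence Group A.
dragon — no doubled letter, hence Group B.
vine — no doubled letter, hence Group B.
nectar — no doubled letter, hence Group B.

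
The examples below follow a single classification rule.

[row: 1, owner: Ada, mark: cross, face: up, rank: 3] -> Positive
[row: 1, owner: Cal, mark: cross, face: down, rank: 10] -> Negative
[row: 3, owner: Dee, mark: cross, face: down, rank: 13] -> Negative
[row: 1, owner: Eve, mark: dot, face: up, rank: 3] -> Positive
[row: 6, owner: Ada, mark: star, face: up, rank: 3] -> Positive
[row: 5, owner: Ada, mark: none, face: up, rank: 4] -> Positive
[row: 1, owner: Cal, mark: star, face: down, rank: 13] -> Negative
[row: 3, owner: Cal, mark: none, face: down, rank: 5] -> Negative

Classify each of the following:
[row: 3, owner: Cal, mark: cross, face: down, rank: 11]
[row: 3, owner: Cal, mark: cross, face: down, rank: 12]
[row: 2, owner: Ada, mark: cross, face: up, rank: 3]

Negative, Negative, Positive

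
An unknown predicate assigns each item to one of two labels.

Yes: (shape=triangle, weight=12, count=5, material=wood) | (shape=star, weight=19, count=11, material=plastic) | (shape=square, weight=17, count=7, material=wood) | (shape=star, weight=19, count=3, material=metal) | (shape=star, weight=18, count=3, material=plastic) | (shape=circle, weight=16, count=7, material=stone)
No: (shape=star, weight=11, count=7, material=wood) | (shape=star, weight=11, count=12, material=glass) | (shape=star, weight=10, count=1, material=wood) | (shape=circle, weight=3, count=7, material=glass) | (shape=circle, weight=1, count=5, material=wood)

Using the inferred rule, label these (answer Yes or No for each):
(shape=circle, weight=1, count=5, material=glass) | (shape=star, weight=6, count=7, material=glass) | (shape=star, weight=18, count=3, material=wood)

No, No, Yes

One predicate separates the groups cleanly: weight ≥ 12.
(shape=circle, weight=1, count=5, material=glass): weight = 1 — doesn't qualify, so No.
(shape=star, weight=6, count=7, material=glass): weight = 6 — doesn't qualify, so No.
(shape=star, weight=18, count=3, material=wood): weight = 18 — checks out, so Yes.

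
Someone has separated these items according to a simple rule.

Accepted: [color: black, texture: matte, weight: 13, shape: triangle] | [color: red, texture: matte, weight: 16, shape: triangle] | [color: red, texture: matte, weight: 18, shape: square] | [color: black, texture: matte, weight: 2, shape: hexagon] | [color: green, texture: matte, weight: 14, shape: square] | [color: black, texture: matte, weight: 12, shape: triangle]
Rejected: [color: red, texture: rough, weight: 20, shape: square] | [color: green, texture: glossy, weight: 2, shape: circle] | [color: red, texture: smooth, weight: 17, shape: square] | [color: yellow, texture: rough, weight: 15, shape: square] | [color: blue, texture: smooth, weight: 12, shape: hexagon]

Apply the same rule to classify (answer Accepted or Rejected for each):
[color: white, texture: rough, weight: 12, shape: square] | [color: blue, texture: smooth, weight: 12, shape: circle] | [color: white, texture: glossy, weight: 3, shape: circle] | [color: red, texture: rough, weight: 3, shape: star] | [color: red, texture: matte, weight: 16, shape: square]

Rejected, Rejected, Rejected, Rejected, Accepted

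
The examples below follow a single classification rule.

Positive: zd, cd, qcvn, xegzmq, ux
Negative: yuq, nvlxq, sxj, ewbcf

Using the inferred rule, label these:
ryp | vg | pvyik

The pattern is that an item is 'Positive' exactly when: even length.
ryp → length 3 → Negative. vg → length 2 → Positive. pvyik → length 5 → Negative.

Negative, Positive, Negative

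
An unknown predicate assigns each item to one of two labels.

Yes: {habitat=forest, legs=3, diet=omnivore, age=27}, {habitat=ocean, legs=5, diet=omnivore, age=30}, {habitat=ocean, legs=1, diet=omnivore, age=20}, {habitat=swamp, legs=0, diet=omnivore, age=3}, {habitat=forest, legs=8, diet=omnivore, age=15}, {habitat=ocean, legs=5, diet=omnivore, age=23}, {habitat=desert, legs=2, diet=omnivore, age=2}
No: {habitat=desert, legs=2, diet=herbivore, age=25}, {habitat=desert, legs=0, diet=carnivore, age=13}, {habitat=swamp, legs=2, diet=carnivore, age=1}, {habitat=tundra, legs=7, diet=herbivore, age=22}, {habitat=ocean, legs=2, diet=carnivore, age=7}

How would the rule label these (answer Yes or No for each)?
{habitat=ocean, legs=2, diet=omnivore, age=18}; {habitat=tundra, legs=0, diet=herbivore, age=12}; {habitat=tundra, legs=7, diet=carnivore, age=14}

Yes, No, No

The pattern is that an item is 'Yes' exactly when: diet is omnivore.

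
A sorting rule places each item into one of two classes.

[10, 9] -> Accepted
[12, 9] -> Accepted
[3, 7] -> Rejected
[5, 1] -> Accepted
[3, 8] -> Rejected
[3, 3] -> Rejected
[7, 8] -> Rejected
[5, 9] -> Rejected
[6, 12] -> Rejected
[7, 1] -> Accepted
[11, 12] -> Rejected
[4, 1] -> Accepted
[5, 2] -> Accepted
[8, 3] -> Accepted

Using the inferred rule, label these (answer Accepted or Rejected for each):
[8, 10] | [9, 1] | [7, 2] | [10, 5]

The simplest hypothesis consistent with all the labels is: first > second.
Rejected: [8, 10], since 8 < 10. Accepted: [9, 1], since 9 > 1. Accepted: [7, 2], since 7 > 2. Accepted: [10, 5], since 10 > 5.

Rejected, Accepted, Accepted, Accepted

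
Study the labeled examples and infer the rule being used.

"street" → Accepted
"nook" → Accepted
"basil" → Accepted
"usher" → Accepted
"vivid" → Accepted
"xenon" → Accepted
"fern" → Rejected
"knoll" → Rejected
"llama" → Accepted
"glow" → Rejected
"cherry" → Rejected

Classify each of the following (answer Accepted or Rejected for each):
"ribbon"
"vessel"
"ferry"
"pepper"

Accepted, Accepted, Rejected, Accepted

All 'Accepted' examples share one property — has ≥ 2 vowels — and every 'Rejected' example lacks it.
"ribbon": 2 vowels, satisfies this → Accepted.
"vessel": 2 vowels, satisfies this → Accepted.
"ferry": 1 vowel, doesn't qualify → Rejected.
"pepper": 2 vowels, satisfies this → Accepted.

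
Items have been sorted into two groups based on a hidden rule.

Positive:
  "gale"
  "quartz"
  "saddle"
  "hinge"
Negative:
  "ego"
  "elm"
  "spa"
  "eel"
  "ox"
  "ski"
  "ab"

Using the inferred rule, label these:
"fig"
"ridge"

The classifier is using: length ≥ 4.
"fig": length 3, does not fit → Negative.
"ridge": length 5, matches → Positive.

Negative, Positive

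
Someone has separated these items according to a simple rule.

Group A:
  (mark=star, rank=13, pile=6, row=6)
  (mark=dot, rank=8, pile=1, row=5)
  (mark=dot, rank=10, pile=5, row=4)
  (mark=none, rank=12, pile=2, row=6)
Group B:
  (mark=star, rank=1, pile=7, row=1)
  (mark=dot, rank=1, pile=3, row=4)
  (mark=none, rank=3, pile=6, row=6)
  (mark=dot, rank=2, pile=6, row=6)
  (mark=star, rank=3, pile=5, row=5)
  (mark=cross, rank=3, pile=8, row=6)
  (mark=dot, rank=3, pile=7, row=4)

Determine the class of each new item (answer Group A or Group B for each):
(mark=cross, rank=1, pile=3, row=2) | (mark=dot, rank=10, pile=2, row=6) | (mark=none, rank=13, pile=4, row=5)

The common property of the 'Group A' items is: rank ≥ 8. No 'Group B' item has it.
Group B: (mark=cross, rank=1, pile=3, row=2), since rank = 1. Group A: (mark=dot, rank=10, pile=2, row=6), since rank = 10. Group A: (mark=none, rank=13, pile=4, row=5), since rank = 13.

Group B, Group A, Group A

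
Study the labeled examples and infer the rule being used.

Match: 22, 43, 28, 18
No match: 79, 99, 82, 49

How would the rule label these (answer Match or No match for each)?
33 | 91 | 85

Rule: at most 43. This holds for each 'Match' example and fails for each 'No match' one.
33 → 33 ≤ 43 → Match.
91 → 91 > 43 → No match.
85 → 85 > 43 → No match.

Match, No match, No match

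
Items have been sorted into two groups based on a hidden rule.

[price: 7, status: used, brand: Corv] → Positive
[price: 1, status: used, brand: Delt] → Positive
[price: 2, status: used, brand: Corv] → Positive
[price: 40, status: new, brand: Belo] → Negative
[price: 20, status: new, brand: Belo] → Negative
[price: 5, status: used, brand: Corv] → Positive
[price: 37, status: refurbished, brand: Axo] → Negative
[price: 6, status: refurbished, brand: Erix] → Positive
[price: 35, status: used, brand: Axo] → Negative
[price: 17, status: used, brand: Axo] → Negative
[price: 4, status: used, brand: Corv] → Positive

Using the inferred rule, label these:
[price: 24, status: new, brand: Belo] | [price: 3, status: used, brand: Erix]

Negative, Positive

A rule that fits every label: price ≤ 7 — true of each 'Positive' example, false of each 'Negative' one.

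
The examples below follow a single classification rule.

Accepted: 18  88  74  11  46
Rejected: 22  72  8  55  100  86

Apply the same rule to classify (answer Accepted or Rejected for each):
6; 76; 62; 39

Rejected, Rejected, Rejected, Accepted

'Accepted' ⟺ ≡ 4 (mod 7).
6 → 6 mod 7 = 6 → Rejected. 76 → 76 mod 7 = 6 → Rejected. 62 → 62 mod 7 = 6 → Rejected. 39 → 39 mod 7 = 4 → Accepted.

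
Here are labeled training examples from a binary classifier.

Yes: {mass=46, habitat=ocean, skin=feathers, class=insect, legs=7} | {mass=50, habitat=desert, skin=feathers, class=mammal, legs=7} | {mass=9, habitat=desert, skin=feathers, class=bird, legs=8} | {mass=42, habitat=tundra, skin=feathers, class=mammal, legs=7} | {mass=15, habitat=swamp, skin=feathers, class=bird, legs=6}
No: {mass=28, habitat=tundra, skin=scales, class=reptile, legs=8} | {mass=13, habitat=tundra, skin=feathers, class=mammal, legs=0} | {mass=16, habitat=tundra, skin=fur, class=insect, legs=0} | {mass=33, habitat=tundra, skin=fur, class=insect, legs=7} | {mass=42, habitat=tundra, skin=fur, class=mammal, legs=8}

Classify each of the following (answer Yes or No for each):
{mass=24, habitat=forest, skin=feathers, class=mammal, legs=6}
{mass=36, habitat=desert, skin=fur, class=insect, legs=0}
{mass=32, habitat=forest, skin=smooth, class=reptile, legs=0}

'Yes' ⟺ skin is feathers AND legs ≥ 6.
Yes: {mass=24, habitat=forest, skin=feathers, class=mammal, legs=6}, since skin is feathers, legs = 6. No: {mass=36, habitat=desert, skin=fur, class=insect, legs=0}, since skin is fur, legs = 0. No: {mass=32, habitat=forest, skin=smooth, class=reptile, legs=0}, since skin is smooth, legs = 0.

Yes, No, No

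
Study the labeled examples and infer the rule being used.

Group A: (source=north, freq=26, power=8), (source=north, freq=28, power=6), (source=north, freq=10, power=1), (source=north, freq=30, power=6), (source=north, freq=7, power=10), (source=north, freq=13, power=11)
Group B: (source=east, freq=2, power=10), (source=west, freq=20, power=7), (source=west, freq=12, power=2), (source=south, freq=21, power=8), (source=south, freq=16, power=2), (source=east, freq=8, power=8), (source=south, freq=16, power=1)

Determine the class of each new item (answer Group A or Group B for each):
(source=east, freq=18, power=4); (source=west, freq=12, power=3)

Comparing the two groups points to one rule — source is north.

Group B, Group B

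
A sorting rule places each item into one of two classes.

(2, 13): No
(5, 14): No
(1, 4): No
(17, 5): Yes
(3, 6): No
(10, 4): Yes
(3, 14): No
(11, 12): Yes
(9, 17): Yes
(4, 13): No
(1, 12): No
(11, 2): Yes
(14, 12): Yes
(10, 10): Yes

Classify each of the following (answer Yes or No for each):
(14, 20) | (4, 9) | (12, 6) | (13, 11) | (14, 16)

A rule that fits every label: first ≥ 6 — true of each 'Yes' example, false of each 'No' one.
(14, 20): first 14, checks out → Yes. (4, 9): first 4, doesn't match → No. (12, 6): first 12, checks out → Yes. (13, 11): first 13, checks out → Yes. (14, 16): first 14, checks out → Yes.

Yes, No, Yes, Yes, Yes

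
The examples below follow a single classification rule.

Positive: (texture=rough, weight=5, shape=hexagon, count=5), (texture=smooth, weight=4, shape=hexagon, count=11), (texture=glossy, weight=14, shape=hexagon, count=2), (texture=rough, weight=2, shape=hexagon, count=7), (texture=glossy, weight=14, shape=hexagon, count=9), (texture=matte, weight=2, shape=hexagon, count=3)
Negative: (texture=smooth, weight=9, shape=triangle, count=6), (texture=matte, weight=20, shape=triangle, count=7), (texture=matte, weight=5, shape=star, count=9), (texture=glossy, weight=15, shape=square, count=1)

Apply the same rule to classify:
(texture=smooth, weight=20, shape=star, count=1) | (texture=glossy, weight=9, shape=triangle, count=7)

Negative, Negative

Looking at the examples, the only property every 'Positive' case has and every 'Negative' case lacks is: shape is hexagon.
(texture=smooth, weight=20, shape=star, count=1): shape is star — doesn't match, so Negative. (texture=glossy, weight=9, shape=triangle, count=7): shape is triangle — doesn't match, so Negative.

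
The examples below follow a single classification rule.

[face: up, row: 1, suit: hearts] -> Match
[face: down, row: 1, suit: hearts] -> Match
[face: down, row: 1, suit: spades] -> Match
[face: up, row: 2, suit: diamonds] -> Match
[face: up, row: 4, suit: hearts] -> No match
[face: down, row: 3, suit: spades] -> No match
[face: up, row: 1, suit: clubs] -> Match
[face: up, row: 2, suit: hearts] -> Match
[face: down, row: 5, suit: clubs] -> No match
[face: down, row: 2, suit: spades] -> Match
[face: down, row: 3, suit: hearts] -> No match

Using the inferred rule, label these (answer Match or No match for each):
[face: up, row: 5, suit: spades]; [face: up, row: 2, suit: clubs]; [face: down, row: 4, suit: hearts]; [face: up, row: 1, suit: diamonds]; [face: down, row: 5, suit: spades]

All 'Match' examples share one property — row ≤ 2 — and every 'No match' example lacks it.
[face: up, row: 5, suit: spades] — row = 5, hence No match.
[face: up, row: 2, suit: clubs] — row = 2, hence Match.
[face: down, row: 4, suit: hearts] — row = 4, hence No match.
[face: up, row: 1, suit: diamonds] — row = 1, hence Match.
[face: down, row: 5, suit: spades] — row = 5, hence No match.

No match, Match, No match, Match, No match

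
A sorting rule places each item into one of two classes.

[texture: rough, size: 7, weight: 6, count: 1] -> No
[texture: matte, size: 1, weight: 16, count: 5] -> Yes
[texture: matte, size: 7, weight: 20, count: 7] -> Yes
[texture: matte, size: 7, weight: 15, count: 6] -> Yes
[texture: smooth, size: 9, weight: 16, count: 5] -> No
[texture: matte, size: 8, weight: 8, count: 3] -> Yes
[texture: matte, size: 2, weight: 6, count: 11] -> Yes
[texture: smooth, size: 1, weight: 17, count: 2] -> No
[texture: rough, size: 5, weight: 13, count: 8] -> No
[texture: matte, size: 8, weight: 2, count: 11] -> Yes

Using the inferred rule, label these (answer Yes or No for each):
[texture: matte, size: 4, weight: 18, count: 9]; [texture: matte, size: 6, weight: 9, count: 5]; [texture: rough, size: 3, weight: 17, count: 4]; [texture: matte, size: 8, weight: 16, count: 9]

Yes, Yes, No, Yes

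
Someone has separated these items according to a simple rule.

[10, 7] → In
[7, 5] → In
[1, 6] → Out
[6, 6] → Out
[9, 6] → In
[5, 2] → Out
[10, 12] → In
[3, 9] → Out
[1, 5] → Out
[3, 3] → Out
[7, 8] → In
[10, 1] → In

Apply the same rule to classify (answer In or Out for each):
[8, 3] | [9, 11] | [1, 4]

In, In, Out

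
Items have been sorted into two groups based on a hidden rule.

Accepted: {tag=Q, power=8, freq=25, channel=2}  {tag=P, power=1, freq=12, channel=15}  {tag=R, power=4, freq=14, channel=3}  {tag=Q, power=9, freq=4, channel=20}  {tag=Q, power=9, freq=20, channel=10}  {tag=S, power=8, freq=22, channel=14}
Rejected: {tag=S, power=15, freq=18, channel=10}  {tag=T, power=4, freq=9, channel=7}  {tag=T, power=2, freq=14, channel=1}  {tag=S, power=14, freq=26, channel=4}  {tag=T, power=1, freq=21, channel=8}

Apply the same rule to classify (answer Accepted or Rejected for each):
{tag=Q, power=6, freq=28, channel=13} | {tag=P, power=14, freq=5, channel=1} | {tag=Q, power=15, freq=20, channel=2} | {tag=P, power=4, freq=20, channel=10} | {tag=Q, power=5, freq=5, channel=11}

Accepted, Rejected, Rejected, Accepted, Accepted

Rule: tag is not T AND power ≤ 9. This holds for each 'Accepted' example and fails for each 'Rejected' one.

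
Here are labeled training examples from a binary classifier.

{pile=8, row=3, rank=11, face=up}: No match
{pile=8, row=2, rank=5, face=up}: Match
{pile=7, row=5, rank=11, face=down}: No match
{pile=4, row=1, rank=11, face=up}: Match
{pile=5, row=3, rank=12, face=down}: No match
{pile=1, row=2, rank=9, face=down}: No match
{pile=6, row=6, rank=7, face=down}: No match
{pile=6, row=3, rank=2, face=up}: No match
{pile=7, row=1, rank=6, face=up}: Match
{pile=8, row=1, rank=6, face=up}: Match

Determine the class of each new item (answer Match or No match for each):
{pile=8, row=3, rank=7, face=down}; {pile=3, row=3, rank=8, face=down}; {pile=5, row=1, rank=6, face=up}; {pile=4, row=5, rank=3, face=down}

The distinguishing property — face is up AND row ≤ 2 — holds for all the 'Match' cases and none of the 'No match' cases.
{pile=8, row=3, rank=7, face=down} → face is down, row = 3 → No match. {pile=3, row=3, rank=8, face=down} → face is down, row = 3 → No match. {pile=5, row=1, rank=6, face=up} → face is up, row = 1 → Match. {pile=4, row=5, rank=3, face=down} → face is down, row = 5 → No match.

No match, No match, Match, No match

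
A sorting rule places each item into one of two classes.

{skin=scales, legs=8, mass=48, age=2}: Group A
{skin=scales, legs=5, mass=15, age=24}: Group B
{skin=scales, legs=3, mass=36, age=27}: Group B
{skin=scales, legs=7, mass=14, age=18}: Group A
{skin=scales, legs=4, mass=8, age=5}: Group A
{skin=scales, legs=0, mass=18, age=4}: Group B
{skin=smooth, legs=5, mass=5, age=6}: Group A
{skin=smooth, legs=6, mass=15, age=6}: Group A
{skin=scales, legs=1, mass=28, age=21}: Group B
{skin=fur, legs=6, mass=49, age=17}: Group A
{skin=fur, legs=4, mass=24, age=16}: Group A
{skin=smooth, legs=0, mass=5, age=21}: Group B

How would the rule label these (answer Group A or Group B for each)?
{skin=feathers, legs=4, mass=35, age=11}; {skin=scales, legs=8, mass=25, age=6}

Group A, Group A

Rule: legs ≥ 1 AND age ≤ 18. This holds for each 'Group A' example and fails for each 'Group B' one.
{skin=feathers, legs=4, mass=35, age=11} — legs = 4, age = 11, hence Group A.
{skin=scales, legs=8, mass=25, age=6} — legs = 8, age = 6, hence Group A.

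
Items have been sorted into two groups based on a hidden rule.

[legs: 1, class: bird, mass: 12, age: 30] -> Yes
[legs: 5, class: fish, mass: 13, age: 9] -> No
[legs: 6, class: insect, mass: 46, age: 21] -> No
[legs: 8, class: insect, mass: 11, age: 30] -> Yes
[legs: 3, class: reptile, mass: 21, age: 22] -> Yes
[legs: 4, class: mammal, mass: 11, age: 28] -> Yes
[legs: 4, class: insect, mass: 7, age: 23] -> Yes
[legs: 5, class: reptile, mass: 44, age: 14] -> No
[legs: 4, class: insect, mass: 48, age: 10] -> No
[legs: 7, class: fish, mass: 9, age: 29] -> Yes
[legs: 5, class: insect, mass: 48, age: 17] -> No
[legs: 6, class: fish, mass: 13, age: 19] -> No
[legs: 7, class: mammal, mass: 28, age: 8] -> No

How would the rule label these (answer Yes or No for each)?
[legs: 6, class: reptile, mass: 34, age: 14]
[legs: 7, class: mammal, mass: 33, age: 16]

One predicate separates the groups cleanly: age ≥ 22.
[legs: 6, class: reptile, mass: 34, age: 14]: age = 14, does not fit → No. [legs: 7, class: mammal, mass: 33, age: 16]: age = 16, does not fit → No.

No, No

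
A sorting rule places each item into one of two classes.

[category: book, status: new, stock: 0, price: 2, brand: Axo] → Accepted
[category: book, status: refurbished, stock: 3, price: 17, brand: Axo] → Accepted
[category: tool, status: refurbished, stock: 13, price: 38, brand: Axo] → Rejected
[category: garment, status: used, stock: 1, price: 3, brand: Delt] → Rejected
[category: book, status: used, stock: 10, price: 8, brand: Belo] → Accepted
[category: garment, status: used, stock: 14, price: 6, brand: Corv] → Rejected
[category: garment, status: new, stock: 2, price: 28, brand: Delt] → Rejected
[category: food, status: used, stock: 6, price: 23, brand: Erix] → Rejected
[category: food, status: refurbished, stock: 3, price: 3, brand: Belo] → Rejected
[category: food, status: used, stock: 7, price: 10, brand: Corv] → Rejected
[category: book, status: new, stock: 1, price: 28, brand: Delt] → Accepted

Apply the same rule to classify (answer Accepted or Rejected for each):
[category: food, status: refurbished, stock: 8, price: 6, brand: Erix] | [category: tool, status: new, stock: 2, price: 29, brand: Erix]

Rejected, Rejected

All 'Accepted' examples share one property — category is book — and every 'Rejected' example lacks it.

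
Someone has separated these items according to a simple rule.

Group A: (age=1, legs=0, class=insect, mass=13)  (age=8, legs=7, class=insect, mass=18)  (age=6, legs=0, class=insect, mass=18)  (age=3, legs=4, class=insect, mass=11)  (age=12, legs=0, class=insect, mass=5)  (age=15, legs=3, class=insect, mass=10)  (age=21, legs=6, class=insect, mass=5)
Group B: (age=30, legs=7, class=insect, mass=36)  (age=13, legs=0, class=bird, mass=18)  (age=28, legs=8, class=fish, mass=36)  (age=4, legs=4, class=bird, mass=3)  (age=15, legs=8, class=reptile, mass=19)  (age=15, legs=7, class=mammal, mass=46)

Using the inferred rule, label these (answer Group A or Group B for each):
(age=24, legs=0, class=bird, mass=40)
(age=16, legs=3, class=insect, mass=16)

The pattern is that an item is 'Group A' exactly when: class is insect AND age ≤ 21.
(age=24, legs=0, class=bird, mass=40) — class is bird, age = 24, hence Group B.
(age=16, legs=3, class=insect, mass=16) — class is insect, age = 16, hence Group A.

Group B, Group A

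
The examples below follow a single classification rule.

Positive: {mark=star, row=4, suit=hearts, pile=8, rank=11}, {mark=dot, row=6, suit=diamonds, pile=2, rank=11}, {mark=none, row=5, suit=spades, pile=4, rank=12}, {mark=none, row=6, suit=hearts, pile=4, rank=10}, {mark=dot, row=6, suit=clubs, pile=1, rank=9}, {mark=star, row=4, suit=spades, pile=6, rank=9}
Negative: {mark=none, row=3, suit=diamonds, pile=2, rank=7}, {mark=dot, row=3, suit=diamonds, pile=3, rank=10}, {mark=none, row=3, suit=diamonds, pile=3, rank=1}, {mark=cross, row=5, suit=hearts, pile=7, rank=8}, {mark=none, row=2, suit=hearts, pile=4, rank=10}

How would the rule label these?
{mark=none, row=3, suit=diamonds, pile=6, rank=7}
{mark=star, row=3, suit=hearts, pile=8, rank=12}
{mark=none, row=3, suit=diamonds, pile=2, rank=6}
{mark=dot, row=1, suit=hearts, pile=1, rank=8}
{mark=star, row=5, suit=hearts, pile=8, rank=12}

Negative, Negative, Negative, Negative, Positive

The pattern is that an item is 'Positive' exactly when: row ≥ 4 AND rank ≥ 9.
Negative: {mark=none, row=3, suit=diamonds, pile=6, rank=7}, since row = 3, rank = 7.
Negative: {mark=star, row=3, suit=hearts, pile=8, rank=12}, since row = 3, rank = 12.
Negative: {mark=none, row=3, suit=diamonds, pile=2, rank=6}, since row = 3, rank = 6.
Negative: {mark=dot, row=1, suit=hearts, pile=1, rank=8}, since row = 1, rank = 8.
Positive: {mark=star, row=5, suit=hearts, pile=8, rank=12}, since row = 5, rank = 12.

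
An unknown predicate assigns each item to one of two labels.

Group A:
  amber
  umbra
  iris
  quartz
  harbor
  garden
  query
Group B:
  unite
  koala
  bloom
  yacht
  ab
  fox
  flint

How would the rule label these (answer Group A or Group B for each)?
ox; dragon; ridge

Group B, Group A, Group A

The classifier is using: contains 'r'.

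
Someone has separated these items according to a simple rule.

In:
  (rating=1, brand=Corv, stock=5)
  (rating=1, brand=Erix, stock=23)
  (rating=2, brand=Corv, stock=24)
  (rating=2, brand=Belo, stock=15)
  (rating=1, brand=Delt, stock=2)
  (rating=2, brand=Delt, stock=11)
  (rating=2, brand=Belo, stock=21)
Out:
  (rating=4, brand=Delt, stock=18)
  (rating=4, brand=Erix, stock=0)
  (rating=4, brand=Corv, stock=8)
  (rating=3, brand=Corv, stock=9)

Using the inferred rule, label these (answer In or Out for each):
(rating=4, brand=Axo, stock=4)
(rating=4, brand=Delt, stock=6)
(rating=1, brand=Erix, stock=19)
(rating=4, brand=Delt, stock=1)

Out, Out, In, Out

The classifier is using: rating ≤ 2.
(rating=4, brand=Axo, stock=4): rating = 4 — doesn't qualify, so Out. (rating=4, brand=Delt, stock=6): rating = 4 — doesn't qualify, so Out. (rating=1, brand=Erix, stock=19): rating = 1 — satisfies this, so In. (rating=4, brand=Delt, stock=1): rating = 4 — doesn't qualify, so Out.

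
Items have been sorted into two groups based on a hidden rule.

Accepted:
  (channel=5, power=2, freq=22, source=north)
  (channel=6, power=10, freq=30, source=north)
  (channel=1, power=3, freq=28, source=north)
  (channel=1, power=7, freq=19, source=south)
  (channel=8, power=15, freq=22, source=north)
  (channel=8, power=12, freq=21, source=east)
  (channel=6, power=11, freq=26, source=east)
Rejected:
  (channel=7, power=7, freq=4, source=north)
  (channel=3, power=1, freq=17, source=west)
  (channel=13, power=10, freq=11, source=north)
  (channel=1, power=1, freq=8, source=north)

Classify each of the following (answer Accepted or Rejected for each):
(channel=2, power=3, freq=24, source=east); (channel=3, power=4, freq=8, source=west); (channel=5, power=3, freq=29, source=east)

'Accepted' ⟺ freq ≥ 19.
Accepted: (channel=2, power=3, freq=24, source=east), since freq = 24. Rejected: (channel=3, power=4, freq=8, source=west), since freq = 8. Accepted: (channel=5, power=3, freq=29, source=east), since freq = 29.

Accepted, Rejected, Accepted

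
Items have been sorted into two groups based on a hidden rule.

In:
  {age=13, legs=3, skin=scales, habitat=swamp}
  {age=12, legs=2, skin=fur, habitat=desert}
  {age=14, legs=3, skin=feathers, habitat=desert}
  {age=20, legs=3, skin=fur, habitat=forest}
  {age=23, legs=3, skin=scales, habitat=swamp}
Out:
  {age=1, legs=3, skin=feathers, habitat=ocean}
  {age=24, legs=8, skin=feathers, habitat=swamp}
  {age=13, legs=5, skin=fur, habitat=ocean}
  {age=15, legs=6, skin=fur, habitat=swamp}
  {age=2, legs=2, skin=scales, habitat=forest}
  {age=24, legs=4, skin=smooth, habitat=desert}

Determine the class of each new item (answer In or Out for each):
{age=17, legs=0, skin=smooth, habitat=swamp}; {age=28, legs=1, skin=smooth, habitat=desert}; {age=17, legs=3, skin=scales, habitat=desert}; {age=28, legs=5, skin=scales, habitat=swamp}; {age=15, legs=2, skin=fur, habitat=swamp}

In, In, In, Out, In

A rule that fits every label: legs ≤ 3 AND age ≥ 12 — true of each 'In' example, false of each 'Out' one.
{age=17, legs=0, skin=smooth, habitat=swamp}: legs = 0, age = 17, fits → In. {age=28, legs=1, skin=smooth, habitat=desert}: legs = 1, age = 28, fits → In. {age=17, legs=3, skin=scales, habitat=desert}: legs = 3, age = 17, fits → In. {age=28, legs=5, skin=scales, habitat=swamp}: legs = 5, age = 28, lacks this property → Out. {age=15, legs=2, skin=fur, habitat=swamp}: legs = 2, age = 15, fits → In.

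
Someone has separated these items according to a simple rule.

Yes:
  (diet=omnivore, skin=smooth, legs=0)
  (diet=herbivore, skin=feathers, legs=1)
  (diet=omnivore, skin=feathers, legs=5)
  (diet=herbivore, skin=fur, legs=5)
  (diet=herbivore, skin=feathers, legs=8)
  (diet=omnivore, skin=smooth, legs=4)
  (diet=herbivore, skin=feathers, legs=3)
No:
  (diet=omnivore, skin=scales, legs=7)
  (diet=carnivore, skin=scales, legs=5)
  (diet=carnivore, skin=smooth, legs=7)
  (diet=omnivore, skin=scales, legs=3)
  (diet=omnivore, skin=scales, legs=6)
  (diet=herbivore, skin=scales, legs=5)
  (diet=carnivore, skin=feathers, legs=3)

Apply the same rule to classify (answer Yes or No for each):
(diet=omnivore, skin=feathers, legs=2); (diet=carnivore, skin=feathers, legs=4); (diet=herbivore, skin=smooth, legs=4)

One predicate separates the groups cleanly: diet is not carnivore AND skin is not scales.
(diet=omnivore, skin=feathers, legs=2) — diet is omnivore, skin is feathers, hence Yes.
(diet=carnivore, skin=feathers, legs=4) — diet is carnivore, skin is feathers, hence No.
(diet=herbivore, skin=smooth, legs=4) — diet is herbivore, skin is smooth, hence Yes.

Yes, No, Yes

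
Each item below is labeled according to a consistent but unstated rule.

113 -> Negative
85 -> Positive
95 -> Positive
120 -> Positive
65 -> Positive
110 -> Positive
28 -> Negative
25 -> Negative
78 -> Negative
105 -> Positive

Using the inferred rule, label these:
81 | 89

Negative, Negative

The pattern is that an item is 'Positive' exactly when: multiple of 5 AND at least 28.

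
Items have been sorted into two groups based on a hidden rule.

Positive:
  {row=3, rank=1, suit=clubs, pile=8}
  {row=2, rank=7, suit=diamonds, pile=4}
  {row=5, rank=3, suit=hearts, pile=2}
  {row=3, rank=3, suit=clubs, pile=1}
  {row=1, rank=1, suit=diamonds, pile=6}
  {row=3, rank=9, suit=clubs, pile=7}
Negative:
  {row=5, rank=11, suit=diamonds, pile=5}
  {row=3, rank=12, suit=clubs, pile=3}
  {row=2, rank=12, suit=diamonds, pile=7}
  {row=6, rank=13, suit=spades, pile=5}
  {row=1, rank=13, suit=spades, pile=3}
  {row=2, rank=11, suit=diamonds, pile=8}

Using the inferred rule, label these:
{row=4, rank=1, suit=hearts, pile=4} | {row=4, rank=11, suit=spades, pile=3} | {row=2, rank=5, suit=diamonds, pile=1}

The classifier is using: rank ≤ 9.
{row=4, rank=1, suit=hearts, pile=4}: rank = 1 — passes, so Positive.
{row=4, rank=11, suit=spades, pile=3}: rank = 11 — doesn't qualify, so Negative.
{row=2, rank=5, suit=diamonds, pile=1}: rank = 5 — passes, so Positive.

Positive, Negative, Positive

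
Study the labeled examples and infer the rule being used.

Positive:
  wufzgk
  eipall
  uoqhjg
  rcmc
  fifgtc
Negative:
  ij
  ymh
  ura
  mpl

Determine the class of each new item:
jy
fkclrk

Negative, Positive

The classifier is using: length ≥ 4.
jy: length 2 — does not pass, so Negative.
fkclrk: length 6 — has this property, so Positive.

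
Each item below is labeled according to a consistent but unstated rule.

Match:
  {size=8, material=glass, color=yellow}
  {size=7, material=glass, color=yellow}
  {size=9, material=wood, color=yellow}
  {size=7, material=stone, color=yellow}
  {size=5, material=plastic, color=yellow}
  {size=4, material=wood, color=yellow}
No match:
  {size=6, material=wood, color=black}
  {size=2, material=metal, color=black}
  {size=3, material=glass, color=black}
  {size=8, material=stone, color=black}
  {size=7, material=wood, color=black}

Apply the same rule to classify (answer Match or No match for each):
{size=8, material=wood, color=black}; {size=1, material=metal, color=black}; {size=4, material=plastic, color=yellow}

All 'Match' examples share one property — color is yellow — and every 'No match' example lacks it.
{size=8, material=wood, color=black}: No match (color is black).
{size=1, material=metal, color=black}: No match (color is black).
{size=4, material=plastic, color=yellow}: Match (color is yellow).

No match, No match, Match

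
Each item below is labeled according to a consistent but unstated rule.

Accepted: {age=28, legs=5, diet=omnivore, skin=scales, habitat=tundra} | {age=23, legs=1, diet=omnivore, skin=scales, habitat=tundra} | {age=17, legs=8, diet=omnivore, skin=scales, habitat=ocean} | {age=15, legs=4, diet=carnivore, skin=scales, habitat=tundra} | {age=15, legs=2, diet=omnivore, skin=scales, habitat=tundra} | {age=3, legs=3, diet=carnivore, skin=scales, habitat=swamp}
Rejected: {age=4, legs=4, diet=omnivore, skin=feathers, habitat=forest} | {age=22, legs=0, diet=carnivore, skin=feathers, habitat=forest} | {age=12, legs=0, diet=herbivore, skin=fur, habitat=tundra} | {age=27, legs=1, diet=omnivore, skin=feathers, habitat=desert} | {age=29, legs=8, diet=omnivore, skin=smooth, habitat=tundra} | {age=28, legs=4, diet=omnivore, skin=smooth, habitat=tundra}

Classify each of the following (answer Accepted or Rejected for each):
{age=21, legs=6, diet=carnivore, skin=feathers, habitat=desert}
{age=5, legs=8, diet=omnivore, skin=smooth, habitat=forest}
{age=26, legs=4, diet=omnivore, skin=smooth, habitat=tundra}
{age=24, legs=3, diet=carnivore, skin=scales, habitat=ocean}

The distinguishing property — skin is scales — holds for all the 'Accepted' cases and none of the 'Rejected' cases.

Rejected, Rejected, Rejected, Accepted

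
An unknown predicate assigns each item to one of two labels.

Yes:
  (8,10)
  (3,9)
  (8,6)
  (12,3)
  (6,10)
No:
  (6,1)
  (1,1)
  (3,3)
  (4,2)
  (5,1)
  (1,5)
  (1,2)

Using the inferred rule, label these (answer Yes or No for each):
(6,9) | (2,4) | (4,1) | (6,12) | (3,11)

The simplest hypothesis consistent with all the labels is: sum ≥ 12.

Yes, No, No, Yes, Yes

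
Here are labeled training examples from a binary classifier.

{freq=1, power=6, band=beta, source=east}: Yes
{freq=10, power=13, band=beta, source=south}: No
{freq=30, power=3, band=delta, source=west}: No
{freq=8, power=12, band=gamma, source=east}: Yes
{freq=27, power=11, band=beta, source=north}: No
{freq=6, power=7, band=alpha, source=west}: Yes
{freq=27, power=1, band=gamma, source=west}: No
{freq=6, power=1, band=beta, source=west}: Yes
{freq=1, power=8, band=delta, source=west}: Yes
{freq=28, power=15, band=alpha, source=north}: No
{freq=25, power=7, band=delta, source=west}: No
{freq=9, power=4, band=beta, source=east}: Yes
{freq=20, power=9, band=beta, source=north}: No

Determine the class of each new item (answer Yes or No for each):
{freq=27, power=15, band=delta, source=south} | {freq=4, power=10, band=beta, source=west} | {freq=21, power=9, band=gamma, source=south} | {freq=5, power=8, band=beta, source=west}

The distinguishing property — freq ≤ 9 — holds for all the 'Yes' cases and none of the 'No' cases.
{freq=27, power=15, band=delta, source=south}: freq = 27 — doesn't qualify, so No.
{freq=4, power=10, band=beta, source=west}: freq = 4 — fits, so Yes.
{freq=21, power=9, band=gamma, source=south}: freq = 21 — doesn't qualify, so No.
{freq=5, power=8, band=beta, source=west}: freq = 5 — fits, so Yes.

No, Yes, No, Yes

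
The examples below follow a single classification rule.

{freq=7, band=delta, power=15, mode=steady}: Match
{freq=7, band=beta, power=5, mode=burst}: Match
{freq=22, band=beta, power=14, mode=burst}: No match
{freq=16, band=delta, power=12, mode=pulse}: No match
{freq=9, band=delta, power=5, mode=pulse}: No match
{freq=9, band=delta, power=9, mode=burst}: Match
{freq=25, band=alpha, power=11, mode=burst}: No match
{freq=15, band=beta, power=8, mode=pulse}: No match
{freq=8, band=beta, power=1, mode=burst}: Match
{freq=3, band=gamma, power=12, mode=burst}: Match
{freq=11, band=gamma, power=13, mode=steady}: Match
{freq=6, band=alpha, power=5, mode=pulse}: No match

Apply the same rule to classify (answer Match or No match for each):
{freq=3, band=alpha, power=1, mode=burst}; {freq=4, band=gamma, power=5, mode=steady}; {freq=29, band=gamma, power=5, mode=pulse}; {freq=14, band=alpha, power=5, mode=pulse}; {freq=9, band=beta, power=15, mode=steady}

The pattern is that an item is 'Match' exactly when: mode is not pulse AND freq ≤ 11.
{freq=3, band=alpha, power=1, mode=burst} — mode is burst, freq = 3, hence Match.
{freq=4, band=gamma, power=5, mode=steady} — mode is steady, freq = 4, hence Match.
{freq=29, band=gamma, power=5, mode=pulse} — mode is pulse, freq = 29, hence No match.
{freq=14, band=alpha, power=5, mode=pulse} — mode is pulse, freq = 14, hence No match.
{freq=9, band=beta, power=15, mode=steady} — mode is steady, freq = 9, hence Match.

Match, Match, No match, No match, Match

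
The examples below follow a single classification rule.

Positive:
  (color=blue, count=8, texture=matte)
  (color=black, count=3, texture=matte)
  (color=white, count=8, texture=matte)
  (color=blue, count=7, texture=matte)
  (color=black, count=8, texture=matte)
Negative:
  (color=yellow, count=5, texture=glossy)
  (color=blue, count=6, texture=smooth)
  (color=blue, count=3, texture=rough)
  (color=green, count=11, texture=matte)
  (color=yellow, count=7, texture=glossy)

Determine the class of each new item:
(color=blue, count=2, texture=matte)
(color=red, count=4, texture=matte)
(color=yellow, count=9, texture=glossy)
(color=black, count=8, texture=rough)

The simplest hypothesis consistent with all the labels is: texture is matte AND count ≤ 8.
Positive: (color=blue, count=2, texture=matte), since texture is matte, count = 2. Positive: (color=red, count=4, texture=matte), since texture is matte, count = 4. Negative: (color=yellow, count=9, texture=glossy), since texture is glossy, count = 9. Negative: (color=black, count=8, texture=rough), since texture is rough, count = 8.

Positive, Positive, Negative, Negative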